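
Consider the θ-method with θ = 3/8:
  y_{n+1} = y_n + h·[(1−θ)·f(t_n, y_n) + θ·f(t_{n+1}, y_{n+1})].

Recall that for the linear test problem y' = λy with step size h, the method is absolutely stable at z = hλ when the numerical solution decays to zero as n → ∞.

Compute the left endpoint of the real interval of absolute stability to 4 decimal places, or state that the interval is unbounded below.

left endpoint -8.0000.

Test eqn y'=λy, z=hλ:
  y_{n+1} = y_n + z·[5/8·y_n + 3/8·y_{n+1}] ⇒ (1 − 3/8z)y_{n+1} = (1 + 5/8z)y_n
  Hence R(z) = (1 + 5/8z)/(1 − 3/8z).

Find x<0 with |R(x)|<1.
x=-1.68: |R|=0.0307
R=−1: 1+5/8x = −1+3/8x ⇒ -1/4x=2 ⇒ x=2/(-1/4)=-8.0000
Confirm numerically:
  x=-7.754: |R|=0.98426 <1
  x=-7.012: |R|=0.93195 <1
  x=-4.159: |R|=0.62485 <1
  x=-8.539: |R|=1.03207 >1
  x=-8.096: |R|=1.00595 >1
So |R|<1 on (-8.0000, 0).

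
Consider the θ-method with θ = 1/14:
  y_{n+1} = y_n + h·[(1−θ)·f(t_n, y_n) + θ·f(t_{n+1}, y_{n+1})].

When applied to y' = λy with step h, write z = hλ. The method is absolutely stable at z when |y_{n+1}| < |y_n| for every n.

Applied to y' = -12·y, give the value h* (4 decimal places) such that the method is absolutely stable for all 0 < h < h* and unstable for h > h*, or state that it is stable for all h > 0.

(-2.3333,0); λ=-12 ⇒ h* = (7/3)/12 = 0.1944.

With y'=λy (z=hλ):
  y_{n+1} = y_n + z·[13/14·y_n + 1/14·y_{n+1}] ⇒ (1 − 1/14z)y_{n+1} = (1 + 13/14z)y_n
  ⇒ R(z) = (1 + 13/14z)/(1 − 1/14z).

Find x<0 with |R(x)|<1.
x=-0.76: |R|=0.2791
R=−1: 1+13/14x = −1+1/14x ⇒ -6/7x=2 ⇒ x=2/(-6/7)=-2.3333
Confirm numerically:
  x=-1.796: |R|=0.59180 <1
  x=-1.731: |R|=0.54053 <1
  x=-1.633: |R|=0.46242 <1
  x=-1.503: |R|=0.35729 <1
  x=-2.778: |R|=1.31804 >1
  x=-2.521: |R|=1.13631 >1
  x=-2.417: |R|=1.06116 >1
Stable set (-2.3333, 0).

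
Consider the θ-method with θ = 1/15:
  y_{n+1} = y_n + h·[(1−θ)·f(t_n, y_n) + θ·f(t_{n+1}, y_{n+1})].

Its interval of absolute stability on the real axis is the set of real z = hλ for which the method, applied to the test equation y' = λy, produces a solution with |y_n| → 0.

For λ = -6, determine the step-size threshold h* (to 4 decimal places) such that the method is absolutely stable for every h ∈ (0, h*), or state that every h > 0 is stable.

With y'=λy (z=hλ):
  y_{n+1} = y_n + z·[14/15·y_n + 1/15·y_{n+1}] ⇒ (1 − 1/15z)y_{n+1} = (1 + 14/15z)y_n
  Hence R(z) = (1 + 14/15z)/(1 − 1/15z).

Solve |R(x)|<1 on ℝ⁻.
x=-0.81: |R|=0.2315
R=−1: 1+14/15x = −1+1/15x ⇒ -13/15x=2 ⇒ x=2/(-13/15)=-2.3077
Confirm numerically:
  x=-2.260: |R|=0.96408 <1
  x=-1.849: |R|=0.64609 <1
  x=-1.734: |R|=0.55432 <1
  x=-1.175: |R|=0.08964 <1
  x=-2.758: |R|=1.32965 >1
  x=-2.401: |R|=1.06971 >1
  x=-2.396: |R|=1.06599 >1
So |R|<1 on (-2.3077, 0).

(-2.3077,0); λ=-6 ⇒ h* = (30/13)/6 = 0.3846.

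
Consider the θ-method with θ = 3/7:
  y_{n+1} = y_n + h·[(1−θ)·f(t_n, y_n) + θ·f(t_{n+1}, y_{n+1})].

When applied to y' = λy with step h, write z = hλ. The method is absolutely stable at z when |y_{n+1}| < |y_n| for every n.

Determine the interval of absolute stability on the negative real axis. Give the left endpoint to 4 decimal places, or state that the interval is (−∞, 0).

With y'=λy (z=hλ):
  y_{n+1} = y_n + z·[4/7·y_n + 3/7·y_{n+1}] ⇒ (1 − 3/7z)y_{n+1} = (1 + 4/7z)y_n
  Hence R(z) = (1 + 4/7z)/(1 − 3/7z).

Boundary: |R(x)|=1, x<0.
x=-0.62: |R|=0.5102
R=−1: 1+4/7x = −1+3/7x ⇒ -1/7x=2 ⇒ x=2/(-1/7)=-14.0000
Confirm numerically:
  x=-11.504: |R|=0.93987 <1
  x=-10.535: |R|=0.91024 <1
  x=-7.932: |R|=0.80296 <1
  x=-6.391: |R|=0.70928 <1
  x=-14.409: |R|=1.00814 >1
  x=-14.212: |R|=1.00427 >1
  x=-14.131: |R|=1.00265 >1
So |R|<1 on (-14.0000, 0).

(-14.0000, 0).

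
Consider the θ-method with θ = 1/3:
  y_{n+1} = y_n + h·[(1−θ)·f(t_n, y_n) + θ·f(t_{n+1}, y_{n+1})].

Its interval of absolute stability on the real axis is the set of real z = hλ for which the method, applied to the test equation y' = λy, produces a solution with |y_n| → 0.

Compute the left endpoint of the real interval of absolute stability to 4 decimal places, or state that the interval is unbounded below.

Test eqn y'=λy, z=hλ:
  y_{n+1} = y_n + z·[2/3·y_n + 1/3·y_{n+1}] ⇒ (1 − 1/3z)y_{n+1} = (1 + 2/3z)y_n
  ⇒ R(z) = (1 + 2/3z)/(1 − 1/3z).

Solve |R(x)|<1 on ℝ⁻.
x=-1.38: |R|=0.0548
R=−1: 1+2/3x = −1+1/3x ⇒ -1/3x=2 ⇒ x=2/(-1/3)=-6.0000
Confirm numerically:
  x=-4.351: |R|=0.77568 <1
  x=-3.163: |R|=0.53967 <1
  x=-3.119: |R|=0.52917 <1
  x=-6.401: |R|=1.04266 >1
  x=-6.122: |R|=1.01337 >1
So |R|<1 on (-6.0000, 0).

left endpoint -6.0000.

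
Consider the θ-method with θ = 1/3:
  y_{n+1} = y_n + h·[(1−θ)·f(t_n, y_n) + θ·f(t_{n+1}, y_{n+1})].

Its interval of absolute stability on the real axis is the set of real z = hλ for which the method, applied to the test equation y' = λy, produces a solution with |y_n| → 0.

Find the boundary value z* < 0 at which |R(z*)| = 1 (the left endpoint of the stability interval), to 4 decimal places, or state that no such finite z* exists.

On y'=λy, z=hλ:
  y_{n+1} = y_n + z·[2/3·y_n + 1/3·y_{n+1}] ⇒ (1 − 1/3z)y_{n+1} = (1 + 2/3z)y_n
  Hence R(z) = (1 + 2/3z)/(1 − 1/3z).

Boundary: |R(x)|=1, x<0.
x=-1.28: |R|=0.1028
R=−1: 1+2/3x = −1+1/3x ⇒ -1/3x=2 ⇒ x=2/(-1/3)=-6.0000
Confirm numerically:
  x=-4.657: |R|=0.82460 <1
  x=-4.601: |R|=0.81595 <1
  x=-3.274: |R|=0.56551 <1
  x=-2.483: |R|=0.35856 <1
  x=-6.258: |R|=1.02787 >1
  x=-6.203: |R|=1.02206 >1
Interval (-6.0000, 0).

left endpoint -6.0000.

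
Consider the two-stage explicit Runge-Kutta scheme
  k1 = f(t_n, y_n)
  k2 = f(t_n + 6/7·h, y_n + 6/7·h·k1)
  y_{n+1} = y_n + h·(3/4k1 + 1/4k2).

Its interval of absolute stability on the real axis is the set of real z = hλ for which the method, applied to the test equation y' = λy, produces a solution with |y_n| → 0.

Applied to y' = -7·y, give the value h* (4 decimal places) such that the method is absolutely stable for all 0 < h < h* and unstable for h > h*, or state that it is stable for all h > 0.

Set f=λy, z=hλ:
  k1=λy_n ⇒ h·k1=z·y_n;  k2=λ(1+6/7z)y_n ⇒ h·k2=z(1+6/7z)y_n
  y_{n+1}/y_n = 1 + 3/4z + 1/4z(1+6/7z) = 1 + z + 3/14z²
  Hence R(z) = 1 + z + 3/14z².

Solve |R(x)|<1 on ℝ⁻.
x=-0.86: |R|=0.2985
R=1: x+3/14x²=0 ⇒ x=−14/3=-4.6667; min R=1−1/(4·3/14)=-0.1667>−1
Confirm numerically:
  x=-4.454: |R|=0.79702 <1
  x=-3.953: |R|=0.39547 <1
  x=-3.315: |R|=0.03983 <1
  x=-5.207: |R|=1.60290 >1
  x=-4.981: |R|=1.33551 >1
  x=-4.689: |R|=1.02244 >1
Interval (-4.6667, 0).

(-4.6667,0); λ=-7 ⇒ h* = (14/3)/7 = 0.6667.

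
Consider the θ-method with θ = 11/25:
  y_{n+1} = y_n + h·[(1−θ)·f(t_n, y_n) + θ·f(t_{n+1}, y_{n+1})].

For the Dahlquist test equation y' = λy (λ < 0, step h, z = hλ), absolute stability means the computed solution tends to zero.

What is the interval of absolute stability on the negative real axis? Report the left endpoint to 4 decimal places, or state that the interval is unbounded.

(-16.6667, 0).

Set f=λy, z=hλ:
  y_{n+1} = y_n + z·[14/25·y_n + 11/25·y_{n+1}] ⇒ (1 − 11/25z)y_{n+1} = (1 + 14/25z)y_n
  so R(z) = (1 + 14/25z)/(1 − 11/25z).

Need |R(x)|<1, x<0.
x=-1.45: |R|=0.1148
R=−1: 1+14/25x = −1+11/25x ⇒ -3/25x=2 ⇒ x=2/(-3/25)=-16.6667
Confirm numerically:
  x=-11.259: |R|=0.89101 <1
  x=-10.820: |R|=0.87821 <1
  x=-8.668: |R|=0.80061 <1
  x=-8.416: |R|=0.78948 <1
  x=-17.108: |R|=1.00621 >1
  x=-17.038: |R|=1.00524 >1
Stable set (-16.6667, 0).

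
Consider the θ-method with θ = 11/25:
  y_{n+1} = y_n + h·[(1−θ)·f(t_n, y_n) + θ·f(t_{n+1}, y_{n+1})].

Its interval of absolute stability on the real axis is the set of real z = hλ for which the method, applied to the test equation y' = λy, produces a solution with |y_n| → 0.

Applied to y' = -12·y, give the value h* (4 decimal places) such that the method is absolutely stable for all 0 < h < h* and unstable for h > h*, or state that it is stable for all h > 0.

(-16.6667,0); λ=-12 ⇒ h* = (50/3)/12 = 1.3889.

On y'=λy, z=hλ:
  y_{n+1} = y_n + z·[14/25·y_n + 11/25·y_{n+1}] ⇒ (1 − 11/25z)y_{n+1} = (1 + 14/25z)y_n
  Hence R(z) = (1 + 14/25z)/(1 − 11/25z).

Boundary: |R(x)|=1, x<0.
x=-0.72: |R|=0.4532
R=−1: 1+14/25x = −1+11/25x ⇒ -3/25x=2 ⇒ x=2/(-3/25)=-16.6667
Confirm numerically:
  x=-15.883: |R|=0.98823 <1
  x=-9.040: |R|=0.81614 <1
  x=-6.862: |R|=0.70727 <1
  x=-17.156: |R|=1.00687 >1
  x=-17.059: |R|=1.00553 >1
  x=-16.913: |R|=1.00350 >1
So |R|<1 on (-16.6667, 0).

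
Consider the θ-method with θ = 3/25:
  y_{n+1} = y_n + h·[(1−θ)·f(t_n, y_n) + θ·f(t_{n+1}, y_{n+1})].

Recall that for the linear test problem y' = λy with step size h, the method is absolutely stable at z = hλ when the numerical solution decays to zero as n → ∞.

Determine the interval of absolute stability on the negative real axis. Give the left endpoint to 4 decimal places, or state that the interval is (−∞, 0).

On y'=λy, z=hλ:
  y_{n+1} = y_n + z·[22/25·y_n + 3/25·y_{n+1}] ⇒ (1 − 3/25z)y_{n+1} = (1 + 22/25z)y_n
  so R(z) = (1 + 22/25z)/(1 − 3/25z).

Boundary: |R(x)|=1, x<0.
x=-0.65: |R|=0.3970
R=−1: 1+22/25x = −1+3/25x ⇒ -19/25x=2 ⇒ x=2/(-19/25)=-2.6316
Confirm numerically:
  x=-1.990: |R|=0.60639 <1
  x=-1.557: |R|=0.31189 <1
  x=-1.197: |R|=0.04666 <1
  x=-2.721: |R|=1.05123 >1
  x=-2.688: |R|=1.03242 >1
So |R|<1 on (-2.6316, 0).

(-2.6316, 0).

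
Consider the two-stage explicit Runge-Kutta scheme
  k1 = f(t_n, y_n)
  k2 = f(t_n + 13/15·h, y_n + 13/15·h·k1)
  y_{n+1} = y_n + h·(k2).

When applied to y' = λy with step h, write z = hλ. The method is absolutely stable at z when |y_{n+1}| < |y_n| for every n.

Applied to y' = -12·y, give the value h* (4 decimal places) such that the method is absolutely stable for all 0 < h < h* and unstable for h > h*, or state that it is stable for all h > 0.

(-1.1538,0); λ=-12 ⇒ h* = (15/13)/12 = 0.0962.

Set f=λy, z=hλ:
  k1=λy_n ⇒ h·k1=z·y_n;  k2=λ(1+13/15z)y_n ⇒ h·k2=z(1+13/15z)y_n
  y_{n+1}/y_n = 1 + z(1+13/15z) = 1 + z + 13/15z²
  so R(z) = 1 + z + 13/15z².

Need |R(x)|<1, x<0.
x=-0.81: |R|=0.7586
R=1: x+13/15x²=0 ⇒ x=−15/13=-1.1538; min R=1−1/(4·13/15)=0.7115>−1
Confirm numerically:
  x=-1.033: |R|=0.89181 <1
  x=-0.820: |R|=0.76275 <1
  x=-0.790: |R|=0.75089 <1
  x=-1.627: |R|=1.66718 >1
  x=-1.479: |R|=1.41678 >1
  x=-1.250: |R|=1.10417 >1
Stable set (-1.1538, 0).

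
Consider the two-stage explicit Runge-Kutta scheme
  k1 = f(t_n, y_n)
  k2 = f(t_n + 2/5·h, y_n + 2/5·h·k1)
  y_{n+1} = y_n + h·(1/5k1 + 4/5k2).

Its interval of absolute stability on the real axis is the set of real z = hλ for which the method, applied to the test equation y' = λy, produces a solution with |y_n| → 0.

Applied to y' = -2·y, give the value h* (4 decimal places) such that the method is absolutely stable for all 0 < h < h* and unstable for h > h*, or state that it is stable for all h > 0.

(-3.1250,0); λ=-2 ⇒ h* = (25/8)/2 = 1.5625.

On y'=λy, z=hλ:
  k1=λy_n ⇒ h·k1=z·y_n;  k2=λ(1+2/5z)y_n ⇒ h·k2=z(1+2/5z)y_n
  y_{n+1}/y_n = 1 + 1/5z + 4/5z(1+2/5z) = 1 + z + 8/25z²
  so R(z) = 1 + z + 8/25z².

Boundary: |R(x)|=1, x<0.
x=-1.29: |R|=0.2425
R=1: x+8/25x²=0 ⇒ x=−25/8=-3.1250; min R=1−1/(4·8/25)=0.2188>−1
Confirm numerically:
  x=-2.454: |R|=0.47308 <1
  x=-1.578: |R|=0.21883 <1
  x=-1.385: |R|=0.22883 <1
  x=-3.490: |R|=1.40763 >1
  x=-3.395: |R|=1.29333 >1
Interval (-3.1250, 0).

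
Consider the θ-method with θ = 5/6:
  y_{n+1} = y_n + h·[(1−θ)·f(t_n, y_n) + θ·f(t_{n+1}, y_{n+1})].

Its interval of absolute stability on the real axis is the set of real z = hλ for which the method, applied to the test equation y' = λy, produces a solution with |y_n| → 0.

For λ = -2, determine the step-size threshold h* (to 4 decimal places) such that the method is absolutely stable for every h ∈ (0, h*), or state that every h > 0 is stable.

With y'=λy (z=hλ):
  y_{n+1} = y_n + z·[1/6·y_n + 5/6·y_{n+1}] ⇒ (1 − 5/6z)y_{n+1} = (1 + 1/6z)y_n
  R(z) = (1 + 1/6z)/(1 − 5/6z).

Find x<0 with |R(x)|<1.
x=-1.66: |R|=0.3035
x=-2: |R|=0.2500
x=-10: |R|=0.0714
x=-100: |R|=0.1858
θ=5/6≥1/2 ⇒ |1+1/6x|<|1−5/6x| ∀x<0 ⇒ stable on all of ℝ⁻.

unbounded; (−∞, 0). Any h>0 works for λ=-2.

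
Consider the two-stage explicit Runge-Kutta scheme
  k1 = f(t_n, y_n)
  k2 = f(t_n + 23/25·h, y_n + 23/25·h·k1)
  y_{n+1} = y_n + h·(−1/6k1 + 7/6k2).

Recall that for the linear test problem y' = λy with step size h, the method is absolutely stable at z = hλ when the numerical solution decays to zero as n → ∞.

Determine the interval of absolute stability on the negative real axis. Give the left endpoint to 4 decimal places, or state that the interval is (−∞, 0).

With y'=λy (z=hλ):
  k1=λy_n ⇒ h·k1=z·y_n;  k2=λ(1+23/25z)y_n ⇒ h·k2=z(1+23/25z)y_n
  y_{n+1}/y_n = 1 − 1/6z + 7/6z(1+23/25z) = 1 + z + 161/150z²
  so R(z) = 1 + z + 161/150z².

Boundary: |R(x)|=1, x<0.
x=-1.73: |R|=2.4824
R=1: x+161/150x²=0 ⇒ x=−150/161=-0.9317; min R=1−1/(4·161/150)=0.7671>−1
Confirm numerically:
  x=-0.875: |R|=0.94677 <1
  x=-0.781: |R|=0.87369 <1
  x=-0.390: |R|=0.77325 <1
  x=-1.360: |R|=1.62524 >1
  x=-1.052: |R|=1.13586 >1
  x=-1.033: |R|=1.11234 >1
Interval (-0.9317, 0).

z∈(-0.9317,0).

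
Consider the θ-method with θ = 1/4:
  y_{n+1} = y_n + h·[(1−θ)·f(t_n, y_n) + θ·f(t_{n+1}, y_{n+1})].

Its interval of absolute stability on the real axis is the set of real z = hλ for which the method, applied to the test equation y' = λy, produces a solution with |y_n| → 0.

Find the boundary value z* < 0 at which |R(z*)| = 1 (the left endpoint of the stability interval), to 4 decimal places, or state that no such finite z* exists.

With y'=λy (z=hλ):
  y_{n+1} = y_n + z·[3/4·y_n + 1/4·y_{n+1}] ⇒ (1 − 1/4z)y_{n+1} = (1 + 3/4z)y_n
  Hence R(z) = (1 + 3/4z)/(1 − 1/4z).

Solve |R(x)|<1 on ℝ⁻.
x=-0.96: |R|=0.2258
R=−1: 1+3/4x = −1+1/4x ⇒ -1/2x=2 ⇒ x=2/(-1/2)=-4.0000
Confirm numerically:
  x=-3.451: |R|=0.85264 <1
  x=-3.159: |R|=0.76505 <1
  x=-2.602: |R|=0.57649 <1
  x=-2.020: |R|=0.34219 <1
  x=-4.458: |R|=1.10830 >1
  x=-4.250: |R|=1.06061 >1
So |R|<1 on (-4.0000, 0).

left endpoint -4.0000.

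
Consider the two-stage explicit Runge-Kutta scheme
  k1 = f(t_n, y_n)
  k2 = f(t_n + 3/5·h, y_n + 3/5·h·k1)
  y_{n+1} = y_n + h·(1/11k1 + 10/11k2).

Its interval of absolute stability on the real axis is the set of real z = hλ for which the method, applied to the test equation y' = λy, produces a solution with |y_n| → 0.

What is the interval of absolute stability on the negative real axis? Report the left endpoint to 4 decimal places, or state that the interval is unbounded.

z∈(-1.8333,0).

Test eqn y'=λy, z=hλ:
  k1=λy_n ⇒ h·k1=z·y_n;  k2=λ(1+3/5z)y_n ⇒ h·k2=z(1+3/5z)y_n
  y_{n+1}/y_n = 1 + 1/11z + 10/11z(1+3/5z) = 1 + z + 6/11z²
  so R(z) = 1 + z + 6/11z².

Find x<0 with |R(x)|<1.
x=-1.43: |R|=0.6854
R=1: x+6/11x²=0 ⇒ x=−11/6=-1.8333; min R=1−1/(4·6/11)=0.5417>−1
Confirm numerically:
  x=-1.778: |R|=0.94634 <1
  x=-1.443: |R|=0.69277 <1
  x=-0.890: |R|=0.54205 <1
  x=-2.114: |R|=1.32363 >1
  x=-1.892: |R|=1.06054 >1
So |R|<1 on (-1.8333, 0).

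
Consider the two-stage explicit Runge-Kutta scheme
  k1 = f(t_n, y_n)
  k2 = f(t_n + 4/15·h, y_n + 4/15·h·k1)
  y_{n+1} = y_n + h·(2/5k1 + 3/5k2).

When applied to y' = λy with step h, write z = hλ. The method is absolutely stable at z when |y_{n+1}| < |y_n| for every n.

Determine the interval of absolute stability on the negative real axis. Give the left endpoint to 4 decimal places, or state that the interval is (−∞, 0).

z∈(-6.2500,0).

Test eqn y'=λy, z=hλ:
  k1=λy_n ⇒ h·k1=z·y_n;  k2=λ(1+4/15z)y_n ⇒ h·k2=z(1+4/15z)y_n
  y_{n+1}/y_n = 1 + 2/5z + 3/5z(1+4/15z) = 1 + z + 4/25z²
  ⇒ R(z) = 1 + z + 4/25z².

Need |R(x)|<1, x<0.
x=-0.88: |R|=0.2439
R=1: x+4/25x²=0 ⇒ x=−25/4=-6.2500; min R=1−1/(4·4/25)=-0.5625>−1
Confirm numerically:
  x=-5.913: |R|=0.68117 <1
  x=-5.324: |R|=0.21120 <1
  x=-4.593: |R|=0.21770 <1
  x=-3.553: |R|=0.53319 <1
  x=-6.386: |R|=1.13896 >1
  x=-6.284: |R|=1.03418 >1
Interval (-6.2500, 0).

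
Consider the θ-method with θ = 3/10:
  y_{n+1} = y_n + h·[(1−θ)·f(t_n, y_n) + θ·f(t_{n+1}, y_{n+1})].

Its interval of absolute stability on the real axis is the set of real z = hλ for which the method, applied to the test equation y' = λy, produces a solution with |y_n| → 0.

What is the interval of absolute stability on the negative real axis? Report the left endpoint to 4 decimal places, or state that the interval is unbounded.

Set f=λy, z=hλ:
  y_{n+1} = y_n + z·[7/10·y_n + 3/10·y_{n+1}] ⇒ (1 − 3/10z)y_{n+1} = (1 + 7/10z)y_n
  R(z) = (1 + 7/10z)/(1 − 3/10z).

Boundary: |R(x)|=1, x<0.
x=-1.22: |R|=0.1069
R=−1: 1+7/10x = −1+3/10x ⇒ -2/5x=2 ⇒ x=2/(-2/5)=-5.0000
Confirm numerically:
  x=-4.893: |R|=0.98266 <1
  x=-4.615: |R|=0.93542 <1
  x=-3.172: |R|=0.62533 <1
  x=-5.547: |R|=1.08213 >1
  x=-5.159: |R|=1.02496 >1
Stable set (-5.0000, 0).

z∈(-5.0000,0).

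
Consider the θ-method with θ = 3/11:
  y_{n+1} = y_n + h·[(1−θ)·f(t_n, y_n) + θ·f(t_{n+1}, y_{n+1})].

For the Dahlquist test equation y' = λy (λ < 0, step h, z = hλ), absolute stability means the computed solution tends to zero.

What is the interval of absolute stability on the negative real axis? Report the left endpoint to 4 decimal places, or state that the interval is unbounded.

Set f=λy, z=hλ:
  y_{n+1} = y_n + z·[8/11·y_n + 3/11·y_{n+1}] ⇒ (1 − 3/11z)y_{n+1} = (1 + 8/11z)y_n
  so R(z) = (1 + 8/11z)/(1 − 3/11z).

Solve |R(x)|<1 on ℝ⁻.
x=-1.01: |R|=0.2081
R=−1: 1+8/11x = −1+3/11x ⇒ -5/11x=2 ⇒ x=2/(-5/11)=-4.4000
Confirm numerically:
  x=-4.217: |R|=0.96131 <1
  x=-4.008: |R|=0.91487 <1
  x=-2.180: |R|=0.36716 <1
  x=-1.828: |R|=0.21985 <1
  x=-4.907: |R|=1.09856 >1
  x=-4.482: |R|=1.01677 >1
So |R|<1 on (-4.4000, 0).

(-4.4000, 0).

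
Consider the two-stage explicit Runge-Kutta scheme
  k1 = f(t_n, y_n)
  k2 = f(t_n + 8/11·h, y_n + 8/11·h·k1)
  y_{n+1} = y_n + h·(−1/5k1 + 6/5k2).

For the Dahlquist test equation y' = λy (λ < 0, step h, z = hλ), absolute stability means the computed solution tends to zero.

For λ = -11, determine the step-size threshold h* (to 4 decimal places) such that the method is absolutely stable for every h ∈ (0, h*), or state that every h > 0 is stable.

Set f=λy, z=hλ:
  k1=λy_n ⇒ h·k1=z·y_n;  k2=λ(1+8/11z)y_n ⇒ h·k2=z(1+8/11z)y_n
  y_{n+1}/y_n = 1 − 1/5z + 6/5z(1+8/11z) = 1 + z + 48/55z²
  so R(z) = 1 + z + 48/55z².

Need |R(x)|<1, x<0.
x=-1.77: |R|=1.9642
R=1: x+48/55x²=0 ⇒ x=−55/48=-1.1458; min R=1−1/(4·48/55)=0.7135>−1
Confirm numerically:
  x=-1.001: |R|=0.87347 <1
  x=-0.931: |R|=0.82545 <1
  x=-0.807: |R|=0.76136 <1
  x=-0.653: |R|=0.71914 <1
  x=-1.729: |R|=1.87997 >1
  x=-1.580: |R|=1.59868 >1
  x=-1.414: |R|=1.33093 >1
Interval (-1.1458, 0).

(-1.1458,0); λ=-11 ⇒ h* = (55/48)/11 = 0.1042.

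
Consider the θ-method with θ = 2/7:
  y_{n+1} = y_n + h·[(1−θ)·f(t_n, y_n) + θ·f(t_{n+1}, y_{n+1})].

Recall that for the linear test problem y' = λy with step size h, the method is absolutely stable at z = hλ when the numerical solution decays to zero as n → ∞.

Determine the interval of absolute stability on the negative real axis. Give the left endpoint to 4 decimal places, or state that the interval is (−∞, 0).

On y'=λy, z=hλ:
  y_{n+1} = y_n + z·[5/7·y_n + 2/7·y_{n+1}] ⇒ (1 − 2/7z)y_{n+1} = (1 + 5/7z)y_n
  ⇒ R(z) = (1 + 5/7z)/(1 − 2/7z).

Solve |R(x)|<1 on ℝ⁻.
x=-0.4: |R|=0.6410
R=−1: 1+5/7x = −1+2/7x ⇒ -3/7x=2 ⇒ x=2/(-3/7)=-4.6667
Confirm numerically:
  x=-3.330: |R|=0.70644 <1
  x=-3.080: |R|=0.63830 <1
  x=-2.825: |R|=0.56324 <1
  x=-4.920: |R|=1.04513 >1
  x=-4.853: |R|=1.03346 >1
  x=-4.718: |R|=1.00937 >1
Stable set (-4.6667, 0).

z∈(-4.6667,0).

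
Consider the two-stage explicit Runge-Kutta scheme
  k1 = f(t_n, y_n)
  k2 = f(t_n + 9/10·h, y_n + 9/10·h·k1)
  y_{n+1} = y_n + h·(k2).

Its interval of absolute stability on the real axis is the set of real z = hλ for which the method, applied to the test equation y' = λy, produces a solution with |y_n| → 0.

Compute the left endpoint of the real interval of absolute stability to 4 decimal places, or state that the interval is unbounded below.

Test eqn y'=λy, z=hλ:
  k1=λy_n ⇒ h·k1=z·y_n;  k2=λ(1+9/10z)y_n ⇒ h·k2=z(1+9/10z)y_n
  y_{n+1}/y_n = 1 + z(1+9/10z) = 1 + z + 9/10z²
  ⇒ R(z) = 1 + z + 9/10z².

Need |R(x)|<1, x<0.
x=-1.36: |R|=1.3046
R=1: x+9/10x²=0 ⇒ x=−10/9=-1.1111; min R=1−1/(4·9/10)=0.7222>−1
Confirm numerically:
  x=-0.887: |R|=0.82109 <1
  x=-0.666: |R|=0.73320 <1
  x=-0.600: |R|=0.72400 <1
  x=-1.560: |R|=1.63024 >1
  x=-1.420: |R|=1.39476 >1
  x=-1.335: |R|=1.26900 >1
So |R|<1 on (-1.1111, 0).

z* = -1.1111.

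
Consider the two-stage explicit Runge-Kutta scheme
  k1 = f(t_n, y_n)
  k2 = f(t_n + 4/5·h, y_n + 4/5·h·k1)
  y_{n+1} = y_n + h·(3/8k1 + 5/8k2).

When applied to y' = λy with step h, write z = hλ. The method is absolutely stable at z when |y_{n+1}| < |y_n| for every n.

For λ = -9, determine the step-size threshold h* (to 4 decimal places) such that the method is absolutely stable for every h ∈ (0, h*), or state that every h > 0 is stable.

(-2.0000,0); λ=-9 ⇒ h* = (2)/9 = 0.2222.

With y'=λy (z=hλ):
  k1=λy_n ⇒ h·k1=z·y_n;  k2=λ(1+4/5z)y_n ⇒ h·k2=z(1+4/5z)y_n
  y_{n+1}/y_n = 1 + 3/8z + 5/8z(1+4/5z) = 1 + z + 1/2z²
  ⇒ R(z) = 1 + z + 1/2z².

Solve |R(x)|<1 on ℝ⁻.
x=-1: |R|=0.5000
R=1: x+1/2x²=0 ⇒ x=−2=-2.0000; min R=1−1/(4·1/2)=0.5000>−1
Confirm numerically:
  x=-1.955: |R|=0.95601 <1
  x=-1.474: |R|=0.61234 <1
  x=-0.842: |R|=0.51248 <1
  x=-2.577: |R|=1.74346 >1
  x=-2.478: |R|=1.59224 >1
  x=-2.281: |R|=1.32048 >1
Interval (-2.0000, 0).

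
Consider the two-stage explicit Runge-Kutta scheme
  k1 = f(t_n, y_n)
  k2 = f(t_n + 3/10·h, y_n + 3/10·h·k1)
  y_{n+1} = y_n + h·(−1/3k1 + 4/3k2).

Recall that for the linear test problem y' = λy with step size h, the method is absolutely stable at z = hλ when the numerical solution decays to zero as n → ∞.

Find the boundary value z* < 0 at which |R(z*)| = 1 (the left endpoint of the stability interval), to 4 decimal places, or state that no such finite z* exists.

With y'=λy (z=hλ):
  k1=λy_n ⇒ h·k1=z·y_n;  k2=λ(1+3/10z)y_n ⇒ h·k2=z(1+3/10z)y_n
  y_{n+1}/y_n = 1 − 1/3z + 4/3z(1+3/10z) = 1 + z + 2/5z²
  Hence R(z) = 1 + z + 2/5z².

Find x<0 with |R(x)|<1.
x=-1.25: |R|=0.3750
R=1: x+2/5x²=0 ⇒ x=−5/2=-2.5000; min R=1−1/(4·2/5)=0.3750>−1
Confirm numerically:
  x=-2.429: |R|=0.93102 <1
  x=-1.913: |R|=0.55083 <1
  x=-1.721: |R|=0.46374 <1
  x=-1.639: |R|=0.43553 <1
  x=-2.728: |R|=1.24879 >1
  x=-2.558: |R|=1.05935 >1
Stable set (-2.5000, 0).

z* = -2.5000.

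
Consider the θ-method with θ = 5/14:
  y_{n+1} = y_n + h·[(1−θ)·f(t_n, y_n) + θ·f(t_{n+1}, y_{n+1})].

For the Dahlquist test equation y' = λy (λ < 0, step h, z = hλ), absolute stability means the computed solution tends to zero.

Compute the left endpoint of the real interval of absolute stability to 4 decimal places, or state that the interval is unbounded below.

left endpoint -7.0000.

With y'=λy (z=hλ):
  y_{n+1} = y_n + z·[9/14·y_n + 5/14·y_{n+1}] ⇒ (1 − 5/14z)y_{n+1} = (1 + 9/14z)y_n
  so R(z) = (1 + 9/14z)/(1 − 5/14z).

Find x<0 with |R(x)|<1.
x=-0.56: |R|=0.5333
R=−1: 1+9/14x = −1+5/14x ⇒ -2/7x=2 ⇒ x=2/(-2/7)=-7.0000
Confirm numerically:
  x=-6.604: |R|=0.96631 <1
  x=-6.308: |R|=0.93922 <1
  x=-6.027: |R|=0.91182 <1
  x=-7.264: |R|=1.02099 >1
  x=-7.202: |R|=1.01616 >1
So |R|<1 on (-7.0000, 0).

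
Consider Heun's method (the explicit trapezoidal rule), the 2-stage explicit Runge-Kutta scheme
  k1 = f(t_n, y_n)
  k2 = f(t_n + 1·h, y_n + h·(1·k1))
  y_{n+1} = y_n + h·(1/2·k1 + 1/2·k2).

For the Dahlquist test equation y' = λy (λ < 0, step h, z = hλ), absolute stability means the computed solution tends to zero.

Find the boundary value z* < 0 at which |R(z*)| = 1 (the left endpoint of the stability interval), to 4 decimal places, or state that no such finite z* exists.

On y'=λy, z=hλ:
  order 2, 2-stage ⇒ R(z)=1+z+z^2/2
  (e.g. R(-0.63)=0.56845, |R|=0.56845)

Boundary: |R(x)|=1, x<0.
x=-0.63: |R|=0.5684
|R(-1.11)|=0.5060 |R(-1.03)|=0.5005 |R(-0.77)|=0.5264
Bisect:
  x_lo=-2.3305 |R|=1.3851  x_hi=-0.1403 |R|=0.8696
  mid=-1.23536 |R|=0.52770 →hi
  mid=-1.78291 |R|=0.80648 →hi
  mid=-2.05669 |R|=1.05830 →lo
  mid=-1.91980 |R|=0.92302 →hi
  mid=-1.98824 |R|=0.98831 →hi
  mid=-2.02247 |R|=1.02272 →lo
  mid=-2.00536 |R|=1.00537 →lo
  mid=-1.99680 |R|=0.99681 →hi
  mid=-2.00108 |R|=1.00108 →lo
  ...
  [-2.00001,-1.99988] ⇒ x*=-2.0000
Interval (-2.0000, 0).

left endpoint -2.0000.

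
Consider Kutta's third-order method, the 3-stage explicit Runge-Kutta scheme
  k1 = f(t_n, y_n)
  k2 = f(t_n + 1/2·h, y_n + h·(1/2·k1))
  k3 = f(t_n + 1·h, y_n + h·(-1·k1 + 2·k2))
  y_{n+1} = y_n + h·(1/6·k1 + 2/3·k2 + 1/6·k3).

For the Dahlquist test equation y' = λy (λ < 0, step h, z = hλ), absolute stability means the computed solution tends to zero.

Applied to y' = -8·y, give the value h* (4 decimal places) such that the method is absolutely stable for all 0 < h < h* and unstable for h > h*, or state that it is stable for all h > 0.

Set f=λy, z=hλ:
  order 3, 3-stage ⇒ R(z)=1+z+z^2/2+z^3/6
  (e.g. R(-0.49)=0.61044, |R|=0.61044)

Solve |R(x)|<1 on ℝ⁻.
x=-0.49: |R|=0.6104
|R(-2.1)|=0.4385 |R(-1.21)|=0.2268 |R(-1.19)|=0.2372
Bisect:
  x_lo=-3.2122 |R|=2.5772  x_hi=-0.2131 |R|=0.8080
  mid=-1.71265 |R|=0.08331 →hi
  mid=-2.46243 |R|=0.91917 →hi
  mid=-2.83732 |R|=1.61906 →lo
  mid=-2.64988 |R|=1.24013 →lo
  mid=-2.55616 |R|=1.07281 →lo
  mid=-2.50929 |R|=0.99434 →hi
  mid=-2.53273 |R|=1.03315 →lo
  mid=-2.52101 |R|=1.01364 →lo
  mid=-2.51515 |R|=1.00396 →lo
  ...
  [-2.51277,-2.51259] ⇒ x*=-2.5127
Interval (-2.5127, 0).

(-2.5127,0); λ=-8 ⇒ h* = 0.3141.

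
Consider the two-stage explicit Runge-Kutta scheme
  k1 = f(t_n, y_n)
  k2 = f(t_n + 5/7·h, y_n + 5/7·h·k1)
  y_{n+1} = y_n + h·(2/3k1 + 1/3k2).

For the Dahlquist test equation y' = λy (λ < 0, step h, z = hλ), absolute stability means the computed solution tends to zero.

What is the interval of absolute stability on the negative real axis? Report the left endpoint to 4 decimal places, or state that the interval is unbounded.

(-4.2000, 0).

Test eqn y'=λy, z=hλ:
  k1=λy_n ⇒ h·k1=z·y_n;  k2=λ(1+5/7z)y_n ⇒ h·k2=z(1+5/7z)y_n
  y_{n+1}/y_n = 1 + 2/3z + 1/3z(1+5/7z) = 1 + z + 5/21z²
  ⇒ R(z) = 1 + z + 5/21z².

Find x<0 with |R(x)|<1.
x=-1.03: |R|=0.2226
R=1: x+5/21x²=0 ⇒ x=−21/5=-4.2000; min R=1−1/(4·5/21)=-0.0500>−1
Confirm numerically:
  x=-3.892: |R|=0.71459 <1
  x=-3.068: |R|=0.17310 <1
  x=-2.354: |R|=0.03464 <1
  x=-4.453: |R|=1.26824 >1
  x=-4.417: |R|=1.22821 >1
  x=-4.341: |R|=1.14573 >1
So |R|<1 on (-4.2000, 0).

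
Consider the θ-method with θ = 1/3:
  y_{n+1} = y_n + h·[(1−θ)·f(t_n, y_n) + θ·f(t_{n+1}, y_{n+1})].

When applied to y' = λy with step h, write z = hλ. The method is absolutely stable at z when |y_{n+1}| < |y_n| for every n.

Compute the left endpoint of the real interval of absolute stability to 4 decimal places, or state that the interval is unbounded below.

left endpoint -6.0000.

With y'=λy (z=hλ):
  y_{n+1} = y_n + z·[2/3·y_n + 1/3·y_{n+1}] ⇒ (1 − 1/3z)y_{n+1} = (1 + 2/3z)y_n
  so R(z) = (1 + 2/3z)/(1 − 1/3z).

Boundary: |R(x)|=1, x<0.
x=-0.46: |R|=0.6012
R=−1: 1+2/3x = −1+1/3x ⇒ -1/3x=2 ⇒ x=2/(-1/3)=-6.0000
Confirm numerically:
  x=-5.156: |R|=0.89652 <1
  x=-4.725: |R|=0.83495 <1
  x=-3.859: |R|=0.68786 <1
  x=-6.501: |R|=1.05273 >1
  x=-6.367: |R|=1.03918 >1
  x=-6.228: |R|=1.02471 >1
Interval (-6.0000, 0).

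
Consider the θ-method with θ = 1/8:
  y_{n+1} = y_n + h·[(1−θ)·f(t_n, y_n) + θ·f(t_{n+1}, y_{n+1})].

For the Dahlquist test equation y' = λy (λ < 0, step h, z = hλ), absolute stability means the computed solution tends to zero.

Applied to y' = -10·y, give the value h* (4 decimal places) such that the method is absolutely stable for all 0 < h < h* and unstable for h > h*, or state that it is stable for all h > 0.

Test eqn y'=λy, z=hλ:
  y_{n+1} = y_n + z·[7/8·y_n + 1/8·y_{n+1}] ⇒ (1 − 1/8z)y_{n+1} = (1 + 7/8z)y_n
  ⇒ R(z) = (1 + 7/8z)/(1 − 1/8z).

Boundary: |R(x)|=1, x<0.
x=-0.94: |R|=0.1588
R=−1: 1+7/8x = −1+1/8x ⇒ -3/4x=2 ⇒ x=2/(-3/4)=-2.6667
Confirm numerically:
  x=-2.155: |R|=0.69769 <1
  x=-1.679: |R|=0.38775 <1
  x=-1.071: |R|=0.05545 <1
  x=-3.236: |R|=1.30402 >1
  x=-2.841: |R|=1.09649 >1
  x=-2.804: |R|=1.07627 >1
Stable set (-2.6667, 0).

(-2.6667,0); λ=-10 ⇒ h* = (8/3)/10 = 0.2667.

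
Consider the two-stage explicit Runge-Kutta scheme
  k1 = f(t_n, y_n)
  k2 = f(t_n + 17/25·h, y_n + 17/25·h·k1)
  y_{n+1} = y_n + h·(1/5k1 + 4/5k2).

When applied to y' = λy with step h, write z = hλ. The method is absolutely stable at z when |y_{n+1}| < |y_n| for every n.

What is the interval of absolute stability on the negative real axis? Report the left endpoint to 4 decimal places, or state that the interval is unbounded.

z∈(-1.8382,0).

Test eqn y'=λy, z=hλ:
  k1=λy_n ⇒ h·k1=z·y_n;  k2=λ(1+17/25z)y_n ⇒ h·k2=z(1+17/25z)y_n
  y_{n+1}/y_n = 1 + 1/5z + 4/5z(1+17/25z) = 1 + z + 68/125z²
  Hence R(z) = 1 + z + 68/125z².

Boundary: |R(x)|=1, x<0.
x=-1.41: |R|=0.6715
R=1: x+68/125x²=0 ⇒ x=−125/68=-1.8382; min R=1−1/(4·68/125)=0.5404>−1
Confirm numerically:
  x=-1.209: |R|=0.58615 <1
  x=-0.940: |R|=0.54068 <1
  x=-0.918: |R|=0.54044 <1
  x=-2.115: |R|=1.31843 >1
  x=-2.095: |R|=1.29263 >1
So |R|<1 on (-1.8382, 0).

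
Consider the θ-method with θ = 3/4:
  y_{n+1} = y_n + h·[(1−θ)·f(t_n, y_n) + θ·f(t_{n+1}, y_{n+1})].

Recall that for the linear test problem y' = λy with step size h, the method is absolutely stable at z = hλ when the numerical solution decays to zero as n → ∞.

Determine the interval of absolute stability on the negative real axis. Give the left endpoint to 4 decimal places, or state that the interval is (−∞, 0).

Set f=λy, z=hλ:
  y_{n+1} = y_n + z·[1/4·y_n + 3/4·y_{n+1}] ⇒ (1 − 3/4z)y_{n+1} = (1 + 1/4z)y_n
  so R(z) = (1 + 1/4z)/(1 − 3/4z).

Boundary: |R(x)|=1, x<0.
x=-0.89: |R|=0.4663
x=-2: |R|=0.2000
x=-10: |R|=0.1765
x=-100: |R|=0.3158
θ=3/4≥1/2 ⇒ |1+1/4x|<|1−3/4x| ∀x<0 ⇒ stable on all of ℝ⁻.

interval (−∞, 0).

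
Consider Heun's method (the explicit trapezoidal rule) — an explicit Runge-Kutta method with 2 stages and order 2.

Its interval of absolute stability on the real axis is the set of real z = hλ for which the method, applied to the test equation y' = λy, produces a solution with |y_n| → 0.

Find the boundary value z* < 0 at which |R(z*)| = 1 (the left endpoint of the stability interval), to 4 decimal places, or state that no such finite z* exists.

On y'=λy, z=hλ:
  order 2, 2-stage ⇒ R(z)=1+z+z^2/2
  (e.g. R(-1.43)=0.59245, |R|=0.59245)

Need |R(x)|<1, x<0.
x=-1.43: |R|=0.5924
|R(-1.32)|=0.5512 |R(-1.16)|=0.5128 |R(-0.7)|=0.5450
Bisect:
  x_lo=-2.4780 |R|=1.5923  x_hi=-0.3646 |R|=0.7018
  mid=-1.42134 |R|=0.58877 →hi
  mid=-1.94970 |R|=0.95096 →hi
  mid=-2.21387 |R|=1.23674 →lo
  mid=-2.08178 |R|=1.08513 →lo
  mid=-2.01574 |R|=1.01586 →lo
  mid=-1.98272 |R|=0.98287 →hi
  mid=-1.99923 |R|=0.99923 →hi
  ...
  [-2.00000,-1.99987] ⇒ x*=-2.0000
Stable set (-2.0000, 0).

z* = -2.0000.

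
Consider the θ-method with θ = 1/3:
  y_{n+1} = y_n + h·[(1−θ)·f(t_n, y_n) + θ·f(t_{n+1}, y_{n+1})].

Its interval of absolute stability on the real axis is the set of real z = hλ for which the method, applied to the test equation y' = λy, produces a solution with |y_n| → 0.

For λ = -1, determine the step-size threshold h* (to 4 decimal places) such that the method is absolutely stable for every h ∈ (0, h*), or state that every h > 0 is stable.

On y'=λy, z=hλ:
  y_{n+1} = y_n + z·[2/3·y_n + 1/3·y_{n+1}] ⇒ (1 − 1/3z)y_{n+1} = (1 + 2/3z)y_n
  ⇒ R(z) = (1 + 2/3z)/(1 − 1/3z).

Boundary: |R(x)|=1, x<0.
x=-1.39: |R|=0.0501
R=−1: 1+2/3x = −1+1/3x ⇒ -1/3x=2 ⇒ x=2/(-1/3)=-6.0000
Confirm numerically:
  x=-5.158: |R|=0.89679 <1
  x=-4.511: |R|=0.80176 <1
  x=-4.171: |R|=0.74494 <1
  x=-2.583: |R|=0.38796 <1
  x=-6.395: |R|=1.04204 >1
  x=-6.157: |R|=1.01715 >1
So |R|<1 on (-6.0000, 0).

(-6.0000,0); λ=-1 ⇒ h* = (6)/1 = 6.0000.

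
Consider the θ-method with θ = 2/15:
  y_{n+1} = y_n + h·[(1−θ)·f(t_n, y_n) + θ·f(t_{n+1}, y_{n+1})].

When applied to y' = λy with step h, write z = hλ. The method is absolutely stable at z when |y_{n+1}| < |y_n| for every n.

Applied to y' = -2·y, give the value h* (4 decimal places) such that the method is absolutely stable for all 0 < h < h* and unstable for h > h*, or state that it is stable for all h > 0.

(-2.7273,0); λ=-2 ⇒ h* = (30/11)/2 = 1.3636.

With y'=λy (z=hλ):
  y_{n+1} = y_n + z·[13/15·y_n + 2/15·y_{n+1}] ⇒ (1 − 2/15z)y_{n+1} = (1 + 13/15z)y_n
  Hence R(z) = (1 + 13/15z)/(1 − 2/15z).

Find x<0 with |R(x)|<1.
x=-1.23: |R|=0.0567
R=−1: 1+13/15x = −1+2/15x ⇒ -11/15x=2 ⇒ x=2/(-11/15)=-2.7273
Confirm numerically:
  x=-2.688: |R|=0.97880 <1
  x=-2.005: |R|=0.58206 <1
  x=-1.172: |R|=0.01361 <1
  x=-3.236: |R|=1.26062 >1
  x=-2.764: |R|=1.01968 >1
So |R|<1 on (-2.7273, 0).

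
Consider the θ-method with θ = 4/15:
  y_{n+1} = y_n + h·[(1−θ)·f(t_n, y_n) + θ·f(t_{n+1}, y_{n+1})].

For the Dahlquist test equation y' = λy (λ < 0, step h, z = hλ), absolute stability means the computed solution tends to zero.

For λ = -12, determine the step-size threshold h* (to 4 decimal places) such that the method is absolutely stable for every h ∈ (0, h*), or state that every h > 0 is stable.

Test eqn y'=λy, z=hλ:
  y_{n+1} = y_n + z·[11/15·y_n + 4/15·y_{n+1}] ⇒ (1 − 4/15z)y_{n+1} = (1 + 11/15z)y_n
  ⇒ R(z) = (1 + 11/15z)/(1 − 4/15z).

Solve |R(x)|<1 on ℝ⁻.
x=-0.36: |R|=0.6715
R=−1: 1+11/15x = −1+4/15x ⇒ -7/15x=2 ⇒ x=2/(-7/15)=-4.2857
Confirm numerically:
  x=-3.763: |R|=0.87824 <1
  x=-3.549: |R|=0.82337 <1
  x=-1.759: |R|=0.19736 <1
  x=-4.791: |R|=1.10353 >1
  x=-4.458: |R|=1.03673 >1
  x=-4.435: |R|=1.03192 >1
Stable set (-4.2857, 0).

(-4.2857,0); λ=-12 ⇒ h* = (30/7)/12 = 0.3571.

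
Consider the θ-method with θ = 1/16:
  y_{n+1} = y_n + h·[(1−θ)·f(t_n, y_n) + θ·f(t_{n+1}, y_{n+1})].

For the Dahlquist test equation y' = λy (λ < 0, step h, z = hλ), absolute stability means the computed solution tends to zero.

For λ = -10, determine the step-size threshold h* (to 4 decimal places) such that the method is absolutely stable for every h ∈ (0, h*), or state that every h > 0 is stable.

With y'=λy (z=hλ):
  y_{n+1} = y_n + z·[15/16·y_n + 1/16·y_{n+1}] ⇒ (1 − 1/16z)y_{n+1} = (1 + 15/16z)y_n
  Hence R(z) = (1 + 15/16z)/(1 − 1/16z).

Boundary: |R(x)|=1, x<0.
x=-1.74: |R|=0.5693
R=−1: 1+15/16x = −1+1/16x ⇒ -7/8x=2 ⇒ x=2/(-7/8)=-2.2857
Confirm numerically:
  x=-2.241: |R|=0.96568 <1
  x=-2.211: |R|=0.94256 <1
  x=-1.379: |R|=0.26958 <1
  x=-1.212: |R|=0.12666 <1
  x=-2.747: |R|=1.34448 >1
  x=-2.673: |R|=1.29037 >1
  x=-2.359: |R|=1.05589 >1
So |R|<1 on (-2.2857, 0).

(-2.2857,0); λ=-10 ⇒ h* = (16/7)/10 = 0.2286.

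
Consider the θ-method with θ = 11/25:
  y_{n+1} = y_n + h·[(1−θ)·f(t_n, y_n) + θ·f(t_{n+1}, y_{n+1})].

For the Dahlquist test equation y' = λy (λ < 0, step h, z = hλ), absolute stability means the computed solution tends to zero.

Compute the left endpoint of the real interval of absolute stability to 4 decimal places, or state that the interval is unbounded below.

z* = -16.6667.

Test eqn y'=λy, z=hλ:
  y_{n+1} = y_n + z·[14/25·y_n + 11/25·y_{n+1}] ⇒ (1 − 11/25z)y_{n+1} = (1 + 14/25z)y_n
  Hence R(z) = (1 + 14/25z)/(1 − 11/25z).

Solve |R(x)|<1 on ℝ⁻.
x=-0.61: |R|=0.5191
R=−1: 1+14/25x = −1+11/25x ⇒ -3/25x=2 ⇒ x=2/(-3/25)=-16.6667
Confirm numerically:
  x=-16.201: |R|=0.99313 <1
  x=-14.758: |R|=0.96943 <1
  x=-8.337: |R|=0.78588 <1
  x=-17.167: |R|=1.00702 >1
  x=-16.715: |R|=1.00069 >1
Stable set (-16.6667, 0).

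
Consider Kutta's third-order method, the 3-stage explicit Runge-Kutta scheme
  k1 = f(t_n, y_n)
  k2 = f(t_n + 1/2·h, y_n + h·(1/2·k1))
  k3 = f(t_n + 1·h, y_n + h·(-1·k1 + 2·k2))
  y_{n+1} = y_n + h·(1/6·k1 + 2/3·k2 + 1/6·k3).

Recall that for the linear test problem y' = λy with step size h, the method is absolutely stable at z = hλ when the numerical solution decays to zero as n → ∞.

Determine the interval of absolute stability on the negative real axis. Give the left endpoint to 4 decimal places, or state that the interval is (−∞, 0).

Test eqn y'=λy, z=hλ:
  order 3, 3-stage ⇒ R(z)=1+z+z^2/2+z^3/6
  (e.g. R(-1.09)=0.28821, |R|=0.28821)

Solve |R(x)|<1 on ℝ⁻.
x=-1.09: |R|=0.2882
|R(-1.05)|=0.3083 |R(-0.81)|=0.4295 |R(-0.66)|=0.5099
Bisect:
  x_lo=-3.3506 |R|=3.0067  x_hi=-0.2614 |R|=0.7698
  mid=-1.80600 |R|=0.15693 →hi
  mid=-2.57831 |R|=1.11111 →lo
  mid=-2.19216 |R|=0.54514 →hi
  mid=-2.38524 |R|=0.80230 →hi
  mid=-2.48178 |R|=0.94980 →hi
  mid=-2.53005 |R|=1.02867 →lo
  mid=-2.50591 |R|=0.98880 →hi
  mid=-2.51798 |R|=1.00862 →lo
  ...
  [-2.51289,-2.51270] ⇒ x*=-2.5127
Stable set (-2.5127, 0).

z∈(-2.5127,0).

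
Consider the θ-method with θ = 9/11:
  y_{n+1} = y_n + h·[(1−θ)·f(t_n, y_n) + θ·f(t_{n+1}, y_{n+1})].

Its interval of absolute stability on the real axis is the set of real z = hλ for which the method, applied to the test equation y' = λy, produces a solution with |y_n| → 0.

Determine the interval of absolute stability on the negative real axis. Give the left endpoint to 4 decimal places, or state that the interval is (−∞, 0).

Test eqn y'=λy, z=hλ:
  y_{n+1} = y_n + z·[2/11·y_n + 9/11·y_{n+1}] ⇒ (1 − 9/11z)y_{n+1} = (1 + 2/11z)y_n
  so R(z) = (1 + 2/11z)/(1 − 9/11z).

Boundary: |R(x)|=1, x<0.
x=-0.36: |R|=0.7219
x=-2: |R|=0.2414
x=-10: |R|=0.0891
x=-100: |R|=0.2075
θ=9/11≥1/2 ⇒ |1+2/11x|<|1−9/11x| ∀x<0 ⇒ interval (−∞,0).

interval (−∞, 0).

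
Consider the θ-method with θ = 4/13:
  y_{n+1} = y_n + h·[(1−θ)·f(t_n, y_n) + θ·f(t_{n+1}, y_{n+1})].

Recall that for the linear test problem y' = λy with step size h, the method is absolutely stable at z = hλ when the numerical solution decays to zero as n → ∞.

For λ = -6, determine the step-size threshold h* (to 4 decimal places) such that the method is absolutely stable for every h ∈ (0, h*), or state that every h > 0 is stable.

(-5.2000,0); λ=-6 ⇒ h* = (26/5)/6 = 0.8667.

Set f=λy, z=hλ:
  y_{n+1} = y_n + z·[9/13·y_n + 4/13·y_{n+1}] ⇒ (1 − 4/13z)y_{n+1} = (1 + 9/13z)y_n
  so R(z) = (1 + 9/13z)/(1 − 4/13z).

Need |R(x)|<1, x<0.
x=-0.39: |R|=0.6518
R=−1: 1+9/13x = −1+4/13x ⇒ -5/13x=2 ⇒ x=2/(-5/13)=-5.2000
Confirm numerically:
  x=-3.935: |R|=0.77992 <1
  x=-3.796: |R|=0.75092 <1
  x=-3.599: |R|=0.70780 <1
  x=-2.848: |R|=0.51787 <1
  x=-5.441: |R|=1.03466 >1
  x=-5.399: |R|=1.02876 >1
Interval (-5.2000, 0).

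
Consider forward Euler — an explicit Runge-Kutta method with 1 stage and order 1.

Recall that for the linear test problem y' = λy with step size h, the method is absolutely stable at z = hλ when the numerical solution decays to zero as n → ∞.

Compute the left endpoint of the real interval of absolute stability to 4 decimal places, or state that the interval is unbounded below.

With y'=λy (z=hλ):
  order 1, 1-stage ⇒ R(z)=1+z
  (e.g. R(-0.37)=0.63000, |R|=0.63000)

Solve |R(x)|<1 on ℝ⁻.
x=-0.37: |R|=0.6300
|R(-1.97)|=0.9700 |R(-1.75)|=0.7500 |R(-1.28)|=0.2800
Bisect:
  x_lo=-2.7633 |R|=1.7633  x_hi=-0.3779 |R|=0.6221
  mid=-1.57058 |R|=0.57058 →hi
  mid=-2.16694 |R|=1.16694 →lo
  mid=-1.86876 |R|=0.86876 →hi
  mid=-2.01785 |R|=1.01785 →lo
  mid=-1.94330 |R|=0.94330 →hi
  mid=-1.98057 |R|=0.98057 →hi
  mid=-1.99921 |R|=0.99921 →hi
  mid=-2.00853 |R|=1.00853 →lo
  mid=-2.00387 |R|=1.00387 →lo
  ...
  [-2.00008,-1.99994] ⇒ x*=-2.0000
So |R|<1 on (-2.0000, 0).

left endpoint -2.0000.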